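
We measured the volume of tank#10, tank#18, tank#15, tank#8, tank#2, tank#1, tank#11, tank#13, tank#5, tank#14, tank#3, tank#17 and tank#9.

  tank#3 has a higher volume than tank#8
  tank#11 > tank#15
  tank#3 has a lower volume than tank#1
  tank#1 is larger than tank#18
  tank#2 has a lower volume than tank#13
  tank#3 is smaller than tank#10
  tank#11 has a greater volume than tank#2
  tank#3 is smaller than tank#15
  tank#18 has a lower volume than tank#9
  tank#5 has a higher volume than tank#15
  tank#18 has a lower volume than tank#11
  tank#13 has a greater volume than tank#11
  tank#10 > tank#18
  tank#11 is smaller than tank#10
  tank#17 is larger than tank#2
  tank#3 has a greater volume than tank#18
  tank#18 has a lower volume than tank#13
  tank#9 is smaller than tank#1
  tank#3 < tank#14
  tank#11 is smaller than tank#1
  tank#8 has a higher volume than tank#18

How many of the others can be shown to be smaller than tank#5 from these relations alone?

4

From tank#5 the given relations immediately reach tank#15.
From those, tank#3 — 2 in total.
From those, tank#18, tank#8 — 4 in total.
Nothing else is reachable below tank#5; 4 in all.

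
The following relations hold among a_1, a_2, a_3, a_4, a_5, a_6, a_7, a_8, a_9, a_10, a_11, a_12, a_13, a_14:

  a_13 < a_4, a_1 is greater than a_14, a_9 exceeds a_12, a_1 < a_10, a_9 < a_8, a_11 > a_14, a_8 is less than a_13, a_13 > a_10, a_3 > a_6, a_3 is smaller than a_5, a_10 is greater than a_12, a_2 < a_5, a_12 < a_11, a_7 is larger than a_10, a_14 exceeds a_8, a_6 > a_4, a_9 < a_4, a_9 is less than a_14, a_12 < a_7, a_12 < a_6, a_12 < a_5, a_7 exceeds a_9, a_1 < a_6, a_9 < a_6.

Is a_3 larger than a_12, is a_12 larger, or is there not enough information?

a_3

Following the relations from a_12: a_12 < a_9 < a_8 < a_14 < a_1 < a_10 < a_13 < a_4 < a_6 < a_3.
So a_3 is larger.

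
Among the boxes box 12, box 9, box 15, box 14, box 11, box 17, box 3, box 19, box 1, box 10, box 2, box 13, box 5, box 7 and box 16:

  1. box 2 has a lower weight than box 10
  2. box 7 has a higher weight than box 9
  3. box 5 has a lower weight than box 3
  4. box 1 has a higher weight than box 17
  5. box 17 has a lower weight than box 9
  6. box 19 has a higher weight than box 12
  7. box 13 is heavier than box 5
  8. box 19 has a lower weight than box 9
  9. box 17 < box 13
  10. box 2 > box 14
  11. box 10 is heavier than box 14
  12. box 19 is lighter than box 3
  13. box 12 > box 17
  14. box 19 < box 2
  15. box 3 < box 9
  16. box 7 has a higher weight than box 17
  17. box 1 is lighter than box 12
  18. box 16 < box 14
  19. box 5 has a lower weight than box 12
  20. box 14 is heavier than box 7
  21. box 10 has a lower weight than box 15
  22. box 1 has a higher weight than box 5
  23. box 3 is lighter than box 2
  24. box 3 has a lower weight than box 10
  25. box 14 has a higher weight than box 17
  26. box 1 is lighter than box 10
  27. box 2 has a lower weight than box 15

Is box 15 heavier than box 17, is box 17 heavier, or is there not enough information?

The relevant relations are box 17 < box 1; box 1 < box 12; box 12 < box 19; box 19 < box 3; box 3 < box 9; box 9 < box 7; box 7 < box 14; box 14 < box 2; box 2 < box 10; box 10 < box 15.
Together: box 17 < box 1 < box 12 < box 19 < box 3 < box 9 < box 7 < box 14 < box 2 < box 10 < box 15.
So box 15 is heavier.

box 15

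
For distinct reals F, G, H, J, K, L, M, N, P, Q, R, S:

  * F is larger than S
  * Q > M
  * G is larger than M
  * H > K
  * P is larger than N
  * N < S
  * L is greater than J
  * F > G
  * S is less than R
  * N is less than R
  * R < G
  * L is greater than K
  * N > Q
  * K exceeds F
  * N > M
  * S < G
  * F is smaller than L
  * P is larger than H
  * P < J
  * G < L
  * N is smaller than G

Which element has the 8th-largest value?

Chaining the given pairs: M < Q < N < S < R < G < F < K < H < P < J < L.
The 8th largest is R.

R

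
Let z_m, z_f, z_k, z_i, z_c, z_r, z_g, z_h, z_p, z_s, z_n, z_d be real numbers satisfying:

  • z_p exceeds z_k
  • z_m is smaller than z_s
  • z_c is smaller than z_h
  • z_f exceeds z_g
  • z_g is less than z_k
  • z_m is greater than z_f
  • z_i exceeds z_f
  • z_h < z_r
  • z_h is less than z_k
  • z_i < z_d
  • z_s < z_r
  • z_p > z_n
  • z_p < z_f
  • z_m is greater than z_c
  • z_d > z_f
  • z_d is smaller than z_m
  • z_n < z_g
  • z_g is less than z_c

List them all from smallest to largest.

Nothing is placed below z_n, so it is least; from there z_n < z_g; z_g < z_c; z_c < z_h; z_h < z_k; z_k < z_p; z_p < z_f; z_f < z_i; z_i < z_d; z_d < z_m; z_m < z_s; z_s < z_r, each given directly.

z_n < z_g < z_c < z_h < z_k < z_p < z_f < z_i < z_d < z_m < z_s < z_r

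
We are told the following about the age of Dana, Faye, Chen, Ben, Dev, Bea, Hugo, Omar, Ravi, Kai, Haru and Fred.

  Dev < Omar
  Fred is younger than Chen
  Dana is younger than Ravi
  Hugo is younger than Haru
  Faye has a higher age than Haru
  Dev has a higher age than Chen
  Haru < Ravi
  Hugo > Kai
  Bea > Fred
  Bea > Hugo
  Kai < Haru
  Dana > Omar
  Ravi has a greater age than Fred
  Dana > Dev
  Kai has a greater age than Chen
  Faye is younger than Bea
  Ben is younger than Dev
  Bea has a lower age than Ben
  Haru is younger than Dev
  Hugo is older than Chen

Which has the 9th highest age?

Hugo

The consecutive relations fix a unique order: Fred < Chen < Kai < Hugo < Haru < Faye < Bea < Ben < Dev < Omar < Dana < Ravi.
Counting 9 from the largest end gives Hugo.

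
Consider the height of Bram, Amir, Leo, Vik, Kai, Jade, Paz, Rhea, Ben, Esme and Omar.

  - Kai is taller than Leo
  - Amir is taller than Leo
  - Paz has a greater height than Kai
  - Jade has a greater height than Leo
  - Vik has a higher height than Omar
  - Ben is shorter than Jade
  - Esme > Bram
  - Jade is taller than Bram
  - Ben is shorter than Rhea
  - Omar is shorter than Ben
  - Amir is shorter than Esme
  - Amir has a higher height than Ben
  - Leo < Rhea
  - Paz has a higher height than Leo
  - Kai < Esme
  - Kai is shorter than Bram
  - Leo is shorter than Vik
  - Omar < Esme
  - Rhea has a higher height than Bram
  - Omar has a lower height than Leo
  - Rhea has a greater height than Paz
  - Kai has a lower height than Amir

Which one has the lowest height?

Leo is not least since Omar < Leo; Kai is not least since Leo < Kai; Ben is not least since Omar < Ben; Amir is not least since Ben < Amir; Bram is not least since Kai < Bram; Esme is not least since Amir < Esme; Paz is not least since Kai < Paz; Jade is not least since Leo < Jade; Vik is not least since Leo < Vik; Rhea is not least since Ben < Rhea.
Only Omar has nothing below it, so Omar is the lowest height.

Omar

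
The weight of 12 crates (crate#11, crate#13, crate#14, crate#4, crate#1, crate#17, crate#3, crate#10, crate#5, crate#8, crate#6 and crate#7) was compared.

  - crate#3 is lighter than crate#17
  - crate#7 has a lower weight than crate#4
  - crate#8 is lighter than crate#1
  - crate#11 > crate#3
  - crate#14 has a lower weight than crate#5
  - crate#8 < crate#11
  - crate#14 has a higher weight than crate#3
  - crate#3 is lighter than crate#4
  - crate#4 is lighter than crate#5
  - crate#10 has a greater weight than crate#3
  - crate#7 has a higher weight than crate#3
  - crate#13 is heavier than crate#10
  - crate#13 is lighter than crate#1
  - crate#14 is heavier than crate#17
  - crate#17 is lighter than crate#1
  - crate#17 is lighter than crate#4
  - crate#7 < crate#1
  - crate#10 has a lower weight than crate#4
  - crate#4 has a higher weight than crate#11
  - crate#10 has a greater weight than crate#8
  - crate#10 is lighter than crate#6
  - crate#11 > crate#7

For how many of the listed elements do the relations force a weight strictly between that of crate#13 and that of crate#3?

Chaining upward from crate#3 reaches: crate#10, crate#7, crate#17, crate#11, crate#6, crate#1, crate#4, crate#14, crate#5.
Chaining downward from crate#13 reaches: crate#8, crate#10.
Strictly between crate#3 and crate#13 are those in both lists: crate#10 — 1 element.

1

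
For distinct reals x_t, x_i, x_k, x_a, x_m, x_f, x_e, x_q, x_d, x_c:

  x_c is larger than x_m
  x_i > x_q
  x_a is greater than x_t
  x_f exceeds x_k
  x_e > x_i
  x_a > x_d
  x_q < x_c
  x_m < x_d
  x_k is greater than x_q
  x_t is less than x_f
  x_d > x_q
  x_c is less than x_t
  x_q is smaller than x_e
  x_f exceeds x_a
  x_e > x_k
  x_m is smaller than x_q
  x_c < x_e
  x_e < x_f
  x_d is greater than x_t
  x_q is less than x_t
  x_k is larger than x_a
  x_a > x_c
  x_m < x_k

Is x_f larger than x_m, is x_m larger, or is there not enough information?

x_m < x_q and x_q < x_c give x_m < x_c.
With x_c < x_t: x_m < x_q < x_c < x_t.
Then x_t < x_d extends the chain to x_d.
Then x_d < x_a extends the chain to x_a.
With x_a < x_k: x_m < x_q < x_c < x_t < x_d < x_a < x_k.
With x_k < x_e: x_m < x_q < x_c < x_t < x_d < x_a < x_k < x_e.
With x_e < x_f: x_m < x_q < x_c < x_t < x_d < x_a < x_k < x_e < x_f.
So x_f is larger.

x_f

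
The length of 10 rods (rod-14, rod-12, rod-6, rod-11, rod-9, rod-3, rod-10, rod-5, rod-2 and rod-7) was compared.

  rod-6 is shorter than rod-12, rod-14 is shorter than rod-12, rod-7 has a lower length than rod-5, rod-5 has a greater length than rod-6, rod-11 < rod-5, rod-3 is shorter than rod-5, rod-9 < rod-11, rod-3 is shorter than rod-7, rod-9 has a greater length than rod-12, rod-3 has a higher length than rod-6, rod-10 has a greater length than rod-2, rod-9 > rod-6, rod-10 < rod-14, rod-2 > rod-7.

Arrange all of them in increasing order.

The consecutive links are each given: rod-6 < rod-3; rod-3 < rod-7; rod-7 < rod-2; rod-2 < rod-10; rod-10 < rod-14; rod-14 < rod-12; rod-12 < rod-9; rod-9 < rod-11; rod-11 < rod-5.

rod-6 < rod-3 < rod-7 < rod-2 < rod-10 < rod-14 < rod-12 < rod-9 < rod-11 < rod-5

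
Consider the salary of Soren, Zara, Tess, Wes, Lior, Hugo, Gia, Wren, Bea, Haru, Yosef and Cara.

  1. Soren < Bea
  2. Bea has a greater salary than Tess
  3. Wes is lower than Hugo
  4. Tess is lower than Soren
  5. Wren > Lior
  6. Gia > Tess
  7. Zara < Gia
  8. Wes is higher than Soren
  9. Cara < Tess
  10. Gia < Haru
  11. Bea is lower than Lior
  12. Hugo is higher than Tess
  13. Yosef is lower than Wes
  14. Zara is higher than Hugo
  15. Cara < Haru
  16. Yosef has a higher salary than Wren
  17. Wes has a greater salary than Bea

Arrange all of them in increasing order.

The consecutive links are each given: Cara < Tess; Tess < Soren; Soren < Bea; Bea < Lior; Lior < Wren; Wren < Yosef; Yosef < Wes; Wes < Hugo; Hugo < Zara; Zara < Gia; Gia < Haru.

Cara < Tess < Soren < Bea < Lior < Wren < Yosef < Wes < Hugo < Zara < Gia < Haru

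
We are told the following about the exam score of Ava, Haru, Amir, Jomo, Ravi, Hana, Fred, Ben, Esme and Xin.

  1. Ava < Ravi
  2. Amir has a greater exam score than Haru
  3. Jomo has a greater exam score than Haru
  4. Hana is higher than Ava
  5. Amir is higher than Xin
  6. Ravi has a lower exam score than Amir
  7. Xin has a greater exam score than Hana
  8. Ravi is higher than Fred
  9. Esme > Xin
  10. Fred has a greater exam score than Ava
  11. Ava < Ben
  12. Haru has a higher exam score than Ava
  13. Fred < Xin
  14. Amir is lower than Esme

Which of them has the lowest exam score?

Ava

Fred is not least since Ava < Fred; Ravi is not least since Fred < Ravi; Hana is not least since Ava < Hana; Haru is not least since Ava < Haru; Jomo is not least since Haru < Jomo; Xin is not least since Hana < Xin; Amir is not least since Ravi < Amir; Esme is not least since Xin < Esme; Ben is not least since Ava < Ben.
Only Ava has nothing below it, so Ava is the lowest exam score.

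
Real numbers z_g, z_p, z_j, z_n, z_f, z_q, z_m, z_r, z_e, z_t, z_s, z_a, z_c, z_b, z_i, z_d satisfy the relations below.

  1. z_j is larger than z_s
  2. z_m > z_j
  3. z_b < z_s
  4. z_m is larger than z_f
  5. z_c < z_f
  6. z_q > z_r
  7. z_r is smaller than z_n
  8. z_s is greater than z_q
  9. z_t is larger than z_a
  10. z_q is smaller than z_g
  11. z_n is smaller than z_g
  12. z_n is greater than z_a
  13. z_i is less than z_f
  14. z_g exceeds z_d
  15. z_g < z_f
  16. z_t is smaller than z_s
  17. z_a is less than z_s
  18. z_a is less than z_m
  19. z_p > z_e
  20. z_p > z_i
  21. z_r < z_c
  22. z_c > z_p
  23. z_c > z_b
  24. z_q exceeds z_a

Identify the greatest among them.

Chaining downward from z_m: directly below it, z_a, z_j, z_f; then z_i, z_s, z_c, z_g; then z_b, z_r, z_p, z_q, z_t, z_d, z_n; then z_e.
That covers every other element, and nothing is given above z_m, so z_m is the greatest.

z_m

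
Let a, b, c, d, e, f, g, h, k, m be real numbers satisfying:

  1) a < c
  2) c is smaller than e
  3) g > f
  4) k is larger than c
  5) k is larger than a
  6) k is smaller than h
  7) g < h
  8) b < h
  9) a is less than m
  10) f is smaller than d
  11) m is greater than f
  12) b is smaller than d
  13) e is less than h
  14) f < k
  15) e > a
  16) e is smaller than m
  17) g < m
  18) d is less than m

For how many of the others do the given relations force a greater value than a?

5

The elements the relations force above a are c, e, k, h, m — no chain reaches any other.
That is 5.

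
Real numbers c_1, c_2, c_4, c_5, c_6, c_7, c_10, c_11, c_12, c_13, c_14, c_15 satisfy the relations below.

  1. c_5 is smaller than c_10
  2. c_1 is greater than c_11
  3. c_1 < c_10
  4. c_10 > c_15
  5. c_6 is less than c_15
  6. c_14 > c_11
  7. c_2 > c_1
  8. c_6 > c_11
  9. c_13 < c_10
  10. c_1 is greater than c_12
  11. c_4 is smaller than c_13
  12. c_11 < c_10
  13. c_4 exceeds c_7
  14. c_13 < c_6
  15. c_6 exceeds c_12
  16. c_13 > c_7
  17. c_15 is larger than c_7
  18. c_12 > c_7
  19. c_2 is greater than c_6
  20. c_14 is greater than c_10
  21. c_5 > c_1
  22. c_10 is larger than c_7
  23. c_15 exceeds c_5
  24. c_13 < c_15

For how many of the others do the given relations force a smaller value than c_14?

10

The elements the relations force below c_14 are c_11, c_7, c_12, c_1, c_4, c_13, c_6, c_5, c_15, c_10 — no chain reaches any other.
That is 10.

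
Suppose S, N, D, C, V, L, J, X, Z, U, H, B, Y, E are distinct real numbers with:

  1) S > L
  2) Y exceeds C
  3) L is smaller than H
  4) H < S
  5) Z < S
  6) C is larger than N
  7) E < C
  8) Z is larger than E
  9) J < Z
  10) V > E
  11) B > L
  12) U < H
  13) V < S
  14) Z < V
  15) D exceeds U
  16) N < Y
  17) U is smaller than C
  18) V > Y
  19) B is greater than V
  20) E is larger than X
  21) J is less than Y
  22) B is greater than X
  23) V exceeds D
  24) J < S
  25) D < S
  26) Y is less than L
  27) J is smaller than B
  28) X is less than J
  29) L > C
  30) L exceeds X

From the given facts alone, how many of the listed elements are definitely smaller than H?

The elements the relations force below H are U, X, J, N, E, C, Y, L — no chain reaches any other.
That is 8.

8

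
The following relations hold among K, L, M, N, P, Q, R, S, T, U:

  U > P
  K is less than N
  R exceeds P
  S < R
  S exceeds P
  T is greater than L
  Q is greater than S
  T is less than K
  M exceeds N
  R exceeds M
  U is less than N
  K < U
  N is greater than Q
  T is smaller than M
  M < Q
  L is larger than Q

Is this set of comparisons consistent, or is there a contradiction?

inconsistent

We have M < Q stated directly, yet also Q < L < T < K < U < N < M by chaining the others — so Q < M. Contradiction.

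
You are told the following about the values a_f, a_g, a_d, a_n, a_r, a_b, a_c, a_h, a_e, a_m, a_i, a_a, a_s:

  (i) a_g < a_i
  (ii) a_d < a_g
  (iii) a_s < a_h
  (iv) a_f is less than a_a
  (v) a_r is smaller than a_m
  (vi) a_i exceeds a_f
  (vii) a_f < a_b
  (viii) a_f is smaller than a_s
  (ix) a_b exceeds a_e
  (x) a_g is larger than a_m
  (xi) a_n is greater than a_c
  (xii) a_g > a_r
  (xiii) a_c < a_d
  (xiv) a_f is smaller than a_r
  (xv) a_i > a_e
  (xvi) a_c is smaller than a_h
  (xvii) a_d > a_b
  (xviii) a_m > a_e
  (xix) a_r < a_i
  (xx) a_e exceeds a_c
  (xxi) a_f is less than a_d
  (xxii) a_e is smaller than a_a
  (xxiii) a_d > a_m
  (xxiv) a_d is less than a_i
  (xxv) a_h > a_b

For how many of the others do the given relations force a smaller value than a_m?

4

Directly below a_m: a_e, a_r.
One step further: a_c, a_f (4 so far).
No other element is forced below a_m by the given relations, so the count is 4.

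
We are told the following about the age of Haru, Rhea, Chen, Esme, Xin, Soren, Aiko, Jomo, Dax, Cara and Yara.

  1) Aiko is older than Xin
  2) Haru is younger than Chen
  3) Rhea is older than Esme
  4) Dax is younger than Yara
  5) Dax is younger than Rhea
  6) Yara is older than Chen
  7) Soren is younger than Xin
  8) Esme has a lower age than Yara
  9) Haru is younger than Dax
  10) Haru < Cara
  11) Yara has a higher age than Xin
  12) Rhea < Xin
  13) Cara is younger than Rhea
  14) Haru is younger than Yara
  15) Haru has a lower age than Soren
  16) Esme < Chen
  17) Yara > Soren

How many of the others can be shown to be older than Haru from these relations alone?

8

The elements the relations force above Haru are Cara, Soren, Dax, Rhea, Chen, Xin, Aiko, Yara — no chain reaches any other.
That is 8.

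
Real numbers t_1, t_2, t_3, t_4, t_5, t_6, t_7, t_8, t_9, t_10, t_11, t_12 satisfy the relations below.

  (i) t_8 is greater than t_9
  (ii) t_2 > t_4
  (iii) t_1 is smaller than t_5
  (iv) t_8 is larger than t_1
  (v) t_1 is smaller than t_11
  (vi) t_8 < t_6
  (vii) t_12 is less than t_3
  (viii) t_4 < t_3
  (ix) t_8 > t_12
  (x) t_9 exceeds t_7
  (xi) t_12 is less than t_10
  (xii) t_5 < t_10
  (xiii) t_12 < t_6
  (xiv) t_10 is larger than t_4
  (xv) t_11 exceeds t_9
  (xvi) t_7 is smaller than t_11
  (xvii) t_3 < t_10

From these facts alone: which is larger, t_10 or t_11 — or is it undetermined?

Following every chain through t_11: below t_11 we get t_7, t_9, t_1.
t_10 is not reached, and no chain runs the other way from t_10 to t_11.
So the given relations leave the order of t_11 and t_10 undetermined.

undetermined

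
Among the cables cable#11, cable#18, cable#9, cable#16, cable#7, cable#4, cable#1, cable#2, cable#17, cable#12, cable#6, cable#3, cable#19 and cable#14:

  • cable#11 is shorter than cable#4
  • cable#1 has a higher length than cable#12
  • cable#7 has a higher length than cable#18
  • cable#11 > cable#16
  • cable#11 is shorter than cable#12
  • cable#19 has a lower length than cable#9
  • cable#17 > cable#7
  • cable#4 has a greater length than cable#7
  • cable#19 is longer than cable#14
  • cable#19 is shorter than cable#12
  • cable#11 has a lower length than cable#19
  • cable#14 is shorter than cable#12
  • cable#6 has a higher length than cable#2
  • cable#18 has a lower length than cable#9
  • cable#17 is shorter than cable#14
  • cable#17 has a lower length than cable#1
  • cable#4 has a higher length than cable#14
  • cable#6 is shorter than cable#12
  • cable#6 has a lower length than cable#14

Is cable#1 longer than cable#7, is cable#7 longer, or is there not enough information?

cable#1

The relevant relations are cable#7 < cable#17; cable#17 < cable#14; cable#14 < cable#19; cable#19 < cable#12; cable#12 < cable#1.
Together: cable#7 < cable#17 < cable#14 < cable#19 < cable#12 < cable#1.
So cable#1 is longer.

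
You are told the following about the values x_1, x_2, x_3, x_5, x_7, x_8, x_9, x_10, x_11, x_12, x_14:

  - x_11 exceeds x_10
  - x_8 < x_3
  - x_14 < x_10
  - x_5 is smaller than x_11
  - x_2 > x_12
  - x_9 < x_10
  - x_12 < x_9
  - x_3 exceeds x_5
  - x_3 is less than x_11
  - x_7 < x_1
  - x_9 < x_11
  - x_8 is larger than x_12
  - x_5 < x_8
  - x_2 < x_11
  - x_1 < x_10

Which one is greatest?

x_11

x_7 is not greatest since x_7 < x_1; x_12 is not greatest since x_12 < x_2; x_14 is not greatest since x_14 < x_10; x_5 is not greatest since x_5 < x_3; x_9 is not greatest since x_9 < x_11; x_2 is not greatest since x_2 < x_11; x_1 is not greatest since x_1 < x_10; x_8 is not greatest since x_8 < x_3; x_3 is not greatest since x_3 < x_11; x_10 is not greatest since x_10 < x_11.
Only x_11 has nothing above it, so x_11 is the greatest.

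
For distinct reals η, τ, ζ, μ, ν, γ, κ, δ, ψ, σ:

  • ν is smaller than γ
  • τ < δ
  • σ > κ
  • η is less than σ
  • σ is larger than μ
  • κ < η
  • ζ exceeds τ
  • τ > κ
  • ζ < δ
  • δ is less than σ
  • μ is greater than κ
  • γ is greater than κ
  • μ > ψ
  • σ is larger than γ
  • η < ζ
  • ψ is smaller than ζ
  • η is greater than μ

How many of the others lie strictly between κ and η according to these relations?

1

The relations place κ below η. An element lies strictly between them when it is forced above κ and also forced below η.
Above κ: {μ, τ, γ, ζ, δ, σ}. Below η: {ψ, μ}.
Intersection: {μ} — 1.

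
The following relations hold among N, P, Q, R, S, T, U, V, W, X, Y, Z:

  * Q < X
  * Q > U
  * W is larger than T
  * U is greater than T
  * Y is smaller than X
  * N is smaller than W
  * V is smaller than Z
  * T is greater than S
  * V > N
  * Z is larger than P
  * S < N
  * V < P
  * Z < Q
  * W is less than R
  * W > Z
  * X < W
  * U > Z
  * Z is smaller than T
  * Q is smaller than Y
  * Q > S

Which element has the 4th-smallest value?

P

The consecutive relations fix a unique order: S < N < V < P < Z < T < U < Q < Y < X < W < R.
Counting 4 from the smallest end gives P.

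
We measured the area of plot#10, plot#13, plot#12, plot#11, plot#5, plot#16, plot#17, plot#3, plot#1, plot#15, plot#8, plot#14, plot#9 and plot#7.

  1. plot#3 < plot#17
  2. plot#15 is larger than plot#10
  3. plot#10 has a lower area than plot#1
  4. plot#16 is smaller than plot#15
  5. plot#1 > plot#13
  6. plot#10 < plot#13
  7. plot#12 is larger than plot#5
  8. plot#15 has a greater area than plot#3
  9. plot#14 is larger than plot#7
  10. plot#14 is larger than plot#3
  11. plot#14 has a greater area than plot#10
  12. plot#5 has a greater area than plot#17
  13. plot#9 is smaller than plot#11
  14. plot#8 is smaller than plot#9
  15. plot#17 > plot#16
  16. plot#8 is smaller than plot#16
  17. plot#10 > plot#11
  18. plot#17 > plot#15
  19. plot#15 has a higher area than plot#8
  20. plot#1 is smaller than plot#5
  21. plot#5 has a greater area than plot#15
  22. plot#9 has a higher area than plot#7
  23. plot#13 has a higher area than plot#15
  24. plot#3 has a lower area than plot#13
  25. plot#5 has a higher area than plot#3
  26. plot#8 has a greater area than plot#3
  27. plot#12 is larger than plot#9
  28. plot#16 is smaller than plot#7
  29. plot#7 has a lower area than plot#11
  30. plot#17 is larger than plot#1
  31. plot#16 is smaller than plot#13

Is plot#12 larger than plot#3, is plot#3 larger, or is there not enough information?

plot#12

Following the relations from plot#3: plot#3 < plot#8 < plot#16 < plot#7 < plot#9 < plot#11 < plot#10 < plot#15 < plot#13 < plot#1 < plot#17 < plot#5 < plot#12.
So plot#12 is larger.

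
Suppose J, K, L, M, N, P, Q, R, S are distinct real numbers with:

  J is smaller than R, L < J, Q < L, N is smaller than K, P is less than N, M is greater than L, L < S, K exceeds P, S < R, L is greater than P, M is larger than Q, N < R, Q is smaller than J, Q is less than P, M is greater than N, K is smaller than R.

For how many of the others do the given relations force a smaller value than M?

The elements the relations force below M are Q, P, N, L — no chain reaches any other.
That is 4.

4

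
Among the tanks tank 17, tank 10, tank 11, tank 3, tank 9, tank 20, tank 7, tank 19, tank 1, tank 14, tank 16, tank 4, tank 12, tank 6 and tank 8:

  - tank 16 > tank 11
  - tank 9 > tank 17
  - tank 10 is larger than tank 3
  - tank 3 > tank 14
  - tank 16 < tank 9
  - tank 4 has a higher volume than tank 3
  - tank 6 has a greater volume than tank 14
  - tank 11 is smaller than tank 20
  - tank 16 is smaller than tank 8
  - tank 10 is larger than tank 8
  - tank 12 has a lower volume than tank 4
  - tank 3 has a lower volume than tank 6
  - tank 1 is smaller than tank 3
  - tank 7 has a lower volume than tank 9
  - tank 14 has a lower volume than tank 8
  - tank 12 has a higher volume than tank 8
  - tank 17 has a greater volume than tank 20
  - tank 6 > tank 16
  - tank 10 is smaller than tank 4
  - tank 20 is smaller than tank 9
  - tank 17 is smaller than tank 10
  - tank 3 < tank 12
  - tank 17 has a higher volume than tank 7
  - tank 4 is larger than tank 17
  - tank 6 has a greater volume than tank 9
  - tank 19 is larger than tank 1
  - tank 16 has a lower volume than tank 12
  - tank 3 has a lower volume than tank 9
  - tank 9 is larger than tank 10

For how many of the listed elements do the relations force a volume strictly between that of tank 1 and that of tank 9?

2

Chaining upward from tank 1 reaches: tank 3, tank 19, tank 12, tank 10, tank 4, tank 6.
Chaining downward from tank 9 reaches: tank 14, tank 11, tank 16, tank 20, tank 7, tank 8, tank 3, tank 17, tank 10.
Strictly between tank 1 and tank 9 are those in both lists: tank 3, tank 10 — 2 elements.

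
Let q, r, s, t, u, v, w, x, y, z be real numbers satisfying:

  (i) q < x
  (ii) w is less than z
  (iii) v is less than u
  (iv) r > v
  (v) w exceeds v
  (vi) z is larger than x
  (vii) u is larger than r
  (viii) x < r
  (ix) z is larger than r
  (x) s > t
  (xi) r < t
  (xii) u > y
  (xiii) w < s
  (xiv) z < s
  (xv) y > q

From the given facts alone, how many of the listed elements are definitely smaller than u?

From u the given relations immediately reach v, r, y.
From those, q, x — 5 in total.
No other element is forced below u by the given relations, so the count is 5.

5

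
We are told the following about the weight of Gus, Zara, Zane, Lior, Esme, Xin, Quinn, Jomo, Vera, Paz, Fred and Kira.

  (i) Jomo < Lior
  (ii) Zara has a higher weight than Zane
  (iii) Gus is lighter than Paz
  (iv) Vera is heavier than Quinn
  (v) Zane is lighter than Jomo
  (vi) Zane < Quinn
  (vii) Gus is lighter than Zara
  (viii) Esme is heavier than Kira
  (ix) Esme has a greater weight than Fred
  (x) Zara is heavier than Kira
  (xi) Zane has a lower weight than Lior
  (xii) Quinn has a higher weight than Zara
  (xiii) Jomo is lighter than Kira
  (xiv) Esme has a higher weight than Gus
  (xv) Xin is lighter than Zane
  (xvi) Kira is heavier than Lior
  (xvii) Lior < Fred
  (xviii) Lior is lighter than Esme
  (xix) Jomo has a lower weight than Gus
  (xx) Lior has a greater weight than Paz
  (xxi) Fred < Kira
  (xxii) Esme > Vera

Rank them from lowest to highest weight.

Xin < Zane < Jomo < Gus < Paz < Lior < Fred < Kira < Zara < Quinn < Vera < Esme

Each adjacent pair is fixed by a given relation: Xin < Zane; Zane < Jomo; Jomo < Gus; Gus < Paz; Paz < Lior; Lior < Fred; Fred < Kira; Kira < Zara; Zara < Quinn; Quinn < Vera; Vera < Esme. Chaining them end to end gives the full order.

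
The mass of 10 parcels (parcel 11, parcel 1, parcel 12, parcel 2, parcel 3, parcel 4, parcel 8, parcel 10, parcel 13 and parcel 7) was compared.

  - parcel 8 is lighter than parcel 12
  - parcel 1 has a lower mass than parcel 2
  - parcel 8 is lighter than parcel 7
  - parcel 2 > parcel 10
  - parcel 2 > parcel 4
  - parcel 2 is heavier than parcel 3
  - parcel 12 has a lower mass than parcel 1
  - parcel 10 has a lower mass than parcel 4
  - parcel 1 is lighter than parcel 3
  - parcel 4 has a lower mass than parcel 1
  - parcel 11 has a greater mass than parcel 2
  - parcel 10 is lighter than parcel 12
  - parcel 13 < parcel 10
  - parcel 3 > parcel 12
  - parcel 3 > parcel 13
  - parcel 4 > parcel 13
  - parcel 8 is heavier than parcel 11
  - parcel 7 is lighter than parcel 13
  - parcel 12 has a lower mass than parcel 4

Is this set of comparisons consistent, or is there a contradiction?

Chaining the given relations yields parcel 8 < parcel 7 < parcel 13 < parcel 10 < parcel 12 < parcel 4 < parcel 1 < parcel 3 < parcel 2 < parcel 11, so parcel 8 < parcel 11. But one relation states parcel 11 < parcel 8. These cannot both hold.

inconsistent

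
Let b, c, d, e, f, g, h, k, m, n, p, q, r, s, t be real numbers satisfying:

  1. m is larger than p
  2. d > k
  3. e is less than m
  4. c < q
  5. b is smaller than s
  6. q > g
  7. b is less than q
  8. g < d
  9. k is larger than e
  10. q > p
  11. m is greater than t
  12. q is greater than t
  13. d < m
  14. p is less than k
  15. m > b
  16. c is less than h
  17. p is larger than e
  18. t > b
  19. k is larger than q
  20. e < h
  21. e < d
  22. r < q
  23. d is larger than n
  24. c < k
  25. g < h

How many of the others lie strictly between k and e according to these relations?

2

Chaining upward from e reaches: p, q, h, d, m.
Chaining downward from k reaches: b, g, t, c, p, r, q.
Strictly between e and k are those in both lists: p, q — 2 elements.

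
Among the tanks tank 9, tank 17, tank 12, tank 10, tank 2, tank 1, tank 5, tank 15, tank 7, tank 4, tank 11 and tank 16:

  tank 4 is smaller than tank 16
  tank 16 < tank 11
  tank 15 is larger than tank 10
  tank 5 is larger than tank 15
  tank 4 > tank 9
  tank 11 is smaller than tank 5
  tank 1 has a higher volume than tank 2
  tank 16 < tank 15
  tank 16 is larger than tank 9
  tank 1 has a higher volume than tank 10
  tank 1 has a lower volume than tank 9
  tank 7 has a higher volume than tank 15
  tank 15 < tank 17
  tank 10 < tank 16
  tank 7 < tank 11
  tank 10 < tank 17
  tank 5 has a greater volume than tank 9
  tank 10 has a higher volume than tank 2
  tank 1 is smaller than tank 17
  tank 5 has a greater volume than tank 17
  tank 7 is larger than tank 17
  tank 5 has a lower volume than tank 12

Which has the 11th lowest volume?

The consecutive relations fix a unique order: tank 2 < tank 10 < tank 1 < tank 9 < tank 4 < tank 16 < tank 15 < tank 17 < tank 7 < tank 11 < tank 5 < tank 12.
Counting 11 from the smallest end gives tank 5.

tank 5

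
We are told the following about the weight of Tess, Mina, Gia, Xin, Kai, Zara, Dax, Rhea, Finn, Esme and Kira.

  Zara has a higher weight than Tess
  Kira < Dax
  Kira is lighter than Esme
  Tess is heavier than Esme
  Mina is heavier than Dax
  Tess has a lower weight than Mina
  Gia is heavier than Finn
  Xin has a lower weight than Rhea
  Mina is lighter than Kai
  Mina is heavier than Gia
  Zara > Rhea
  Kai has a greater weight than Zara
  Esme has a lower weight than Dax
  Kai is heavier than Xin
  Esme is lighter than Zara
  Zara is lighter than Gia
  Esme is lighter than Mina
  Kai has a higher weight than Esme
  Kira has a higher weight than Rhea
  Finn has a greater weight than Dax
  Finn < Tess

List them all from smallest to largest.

Xin < Rhea < Kira < Esme < Dax < Finn < Tess < Zara < Gia < Mina < Kai

The consecutive links are each given: Xin < Rhea; Rhea < Kira; Kira < Esme; Esme < Dax; Dax < Finn; Finn < Tess; Tess < Zara; Zara < Gia; Gia < Mina; Mina < Kai.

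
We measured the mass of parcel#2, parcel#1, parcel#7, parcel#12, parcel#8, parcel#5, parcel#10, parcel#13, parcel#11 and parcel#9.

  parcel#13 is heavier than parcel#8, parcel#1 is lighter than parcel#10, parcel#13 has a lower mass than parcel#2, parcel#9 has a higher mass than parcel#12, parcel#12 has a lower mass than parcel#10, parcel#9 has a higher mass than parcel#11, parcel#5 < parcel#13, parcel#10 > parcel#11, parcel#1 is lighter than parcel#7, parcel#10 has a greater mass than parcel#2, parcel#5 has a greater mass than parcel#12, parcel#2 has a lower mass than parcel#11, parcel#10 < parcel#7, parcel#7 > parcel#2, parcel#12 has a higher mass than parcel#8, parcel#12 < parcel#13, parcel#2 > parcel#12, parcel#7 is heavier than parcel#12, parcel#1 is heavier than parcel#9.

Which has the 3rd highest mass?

Chaining the given pairs: parcel#8 < parcel#12 < parcel#5 < parcel#13 < parcel#2 < parcel#11 < parcel#9 < parcel#1 < parcel#10 < parcel#7.
The 3rd largest is parcel#1.

parcel#1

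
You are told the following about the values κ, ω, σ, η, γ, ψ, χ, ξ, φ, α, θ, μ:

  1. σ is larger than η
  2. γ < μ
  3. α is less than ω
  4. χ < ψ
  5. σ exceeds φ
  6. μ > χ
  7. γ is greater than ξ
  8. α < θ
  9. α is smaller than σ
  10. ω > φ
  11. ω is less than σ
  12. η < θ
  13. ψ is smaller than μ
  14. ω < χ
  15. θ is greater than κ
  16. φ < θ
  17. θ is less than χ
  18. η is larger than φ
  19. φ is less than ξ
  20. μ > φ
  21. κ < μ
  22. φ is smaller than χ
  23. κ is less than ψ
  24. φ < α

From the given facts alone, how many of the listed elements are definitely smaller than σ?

From σ the given relations immediately reach φ, α, η, ω.
Nothing else is reachable below σ; 4 in all.

4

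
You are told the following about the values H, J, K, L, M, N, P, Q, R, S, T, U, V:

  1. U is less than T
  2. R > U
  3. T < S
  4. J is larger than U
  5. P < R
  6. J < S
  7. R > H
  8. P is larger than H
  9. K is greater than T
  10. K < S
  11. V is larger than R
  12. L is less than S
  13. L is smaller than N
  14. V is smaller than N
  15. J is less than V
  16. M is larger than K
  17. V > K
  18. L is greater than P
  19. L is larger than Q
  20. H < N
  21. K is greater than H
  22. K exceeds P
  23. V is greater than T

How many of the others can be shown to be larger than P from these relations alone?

7

Directly above P: K, R, L.
One step further: M, V, N, S (7 so far).
No other element is forced above P by the given relations, so the count is 7.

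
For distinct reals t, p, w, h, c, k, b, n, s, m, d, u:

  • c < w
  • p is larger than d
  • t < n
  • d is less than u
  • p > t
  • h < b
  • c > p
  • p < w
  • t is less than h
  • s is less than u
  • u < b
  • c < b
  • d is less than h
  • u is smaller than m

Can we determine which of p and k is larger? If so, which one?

Following every chain through k: nothing is chained to k.
p is not reached, and no chain runs the other way from p to k.
So the given relations leave the order of k and p undetermined.

undetermined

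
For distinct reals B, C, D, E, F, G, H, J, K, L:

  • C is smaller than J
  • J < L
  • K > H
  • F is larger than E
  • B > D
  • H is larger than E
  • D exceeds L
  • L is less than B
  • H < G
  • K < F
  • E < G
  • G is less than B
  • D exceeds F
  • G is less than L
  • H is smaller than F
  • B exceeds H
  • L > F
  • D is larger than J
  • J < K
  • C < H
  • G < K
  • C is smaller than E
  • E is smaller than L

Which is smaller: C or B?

C

C < E and E < H give C < H.
Then H < G extends the chain to G.
Then G < K extends the chain to K.
Then K < F extends the chain to F.
Then F < L extends the chain to L.
With L < D: C < E < H < G < K < F < L < D.
With D < B: C < E < H < G < K < F < L < D < B.
So C < B; C is the smaller of the two.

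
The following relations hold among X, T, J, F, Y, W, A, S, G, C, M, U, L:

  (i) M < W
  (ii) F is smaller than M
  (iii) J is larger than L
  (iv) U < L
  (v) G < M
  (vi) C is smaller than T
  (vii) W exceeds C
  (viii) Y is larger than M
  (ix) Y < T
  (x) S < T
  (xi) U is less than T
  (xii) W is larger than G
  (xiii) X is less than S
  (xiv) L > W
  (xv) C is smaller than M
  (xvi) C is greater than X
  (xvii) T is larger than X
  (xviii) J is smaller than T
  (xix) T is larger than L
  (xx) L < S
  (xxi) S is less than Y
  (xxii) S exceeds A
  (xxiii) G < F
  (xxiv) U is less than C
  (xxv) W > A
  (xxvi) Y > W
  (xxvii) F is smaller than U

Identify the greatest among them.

T

X is not greatest since X < C; A is not greatest since A < S; G is not greatest since G < W; F is not greatest since F < U; U is not greatest since U < T; C is not greatest since C < W; M is not greatest since M < W; W is not greatest since W < Y; L is not greatest since L < S; S is not greatest since S < Y; Y is not greatest since Y < T; J is not greatest since J < T.
Only T has nothing above it, so T is the greatest.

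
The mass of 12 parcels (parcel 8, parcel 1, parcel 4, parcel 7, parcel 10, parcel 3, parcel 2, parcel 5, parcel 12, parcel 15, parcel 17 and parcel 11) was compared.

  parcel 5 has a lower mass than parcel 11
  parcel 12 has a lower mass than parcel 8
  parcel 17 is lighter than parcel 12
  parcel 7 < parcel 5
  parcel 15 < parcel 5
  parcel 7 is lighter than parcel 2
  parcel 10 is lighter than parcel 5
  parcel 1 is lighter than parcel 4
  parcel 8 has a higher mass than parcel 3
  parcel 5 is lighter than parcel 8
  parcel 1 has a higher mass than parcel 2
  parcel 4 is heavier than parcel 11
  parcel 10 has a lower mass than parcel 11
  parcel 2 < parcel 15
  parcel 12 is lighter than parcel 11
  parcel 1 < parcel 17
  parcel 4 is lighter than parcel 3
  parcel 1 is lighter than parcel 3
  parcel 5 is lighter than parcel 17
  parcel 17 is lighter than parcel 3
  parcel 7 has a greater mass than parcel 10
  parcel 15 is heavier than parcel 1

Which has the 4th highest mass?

Piecing the relations together gives one ordering: parcel 10 < parcel 7 < parcel 2 < parcel 1 < parcel 15 < parcel 5 < parcel 17 < parcel 12 < parcel 11 < parcel 4 < parcel 3 < parcel 8.
The 4th largest is parcel 11.

parcel 11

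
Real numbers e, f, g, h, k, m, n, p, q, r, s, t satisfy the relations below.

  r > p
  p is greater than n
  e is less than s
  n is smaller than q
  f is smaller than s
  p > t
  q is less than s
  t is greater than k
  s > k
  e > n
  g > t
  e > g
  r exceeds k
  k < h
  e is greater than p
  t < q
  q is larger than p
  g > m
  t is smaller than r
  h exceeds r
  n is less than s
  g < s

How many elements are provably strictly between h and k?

The relations place k below h. An element lies strictly between them when it is forced above k and also forced below h.
Above k: {t, p, q, g, e, s, r}. Below h: {n, t, p, r}.
Intersection: {t, p, r} — 3.

3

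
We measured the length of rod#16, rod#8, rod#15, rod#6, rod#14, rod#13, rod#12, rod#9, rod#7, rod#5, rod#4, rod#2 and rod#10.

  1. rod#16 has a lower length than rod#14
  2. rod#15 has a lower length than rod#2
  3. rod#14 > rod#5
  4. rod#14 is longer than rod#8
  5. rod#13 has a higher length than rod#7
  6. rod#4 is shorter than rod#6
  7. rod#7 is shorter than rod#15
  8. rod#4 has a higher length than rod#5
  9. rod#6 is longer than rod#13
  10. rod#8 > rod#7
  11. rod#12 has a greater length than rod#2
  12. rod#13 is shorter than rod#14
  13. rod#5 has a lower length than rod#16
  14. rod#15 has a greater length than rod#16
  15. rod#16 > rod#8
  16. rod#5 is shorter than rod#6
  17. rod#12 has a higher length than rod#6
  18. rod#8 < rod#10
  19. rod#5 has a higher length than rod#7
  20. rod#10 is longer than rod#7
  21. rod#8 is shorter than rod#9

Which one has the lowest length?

rod#5 is not least since rod#7 < rod#5; rod#8 is not least since rod#7 < rod#8; rod#4 is not least since rod#5 < rod#4; rod#13 is not least since rod#7 < rod#13; rod#16 is not least since rod#8 < rod#16; rod#6 is not least since rod#13 < rod#6; rod#14 is not least since rod#16 < rod#14; rod#15 is not least since rod#7 < rod#15; rod#10 is not least since rod#7 < rod#10; rod#9 is not least since rod#8 < rod#9; rod#2 is not least since rod#15 < rod#2; rod#12 is not least since rod#6 < rod#12.
Only rod#7 has nothing below it, so rod#7 is the lowest length.

rod#7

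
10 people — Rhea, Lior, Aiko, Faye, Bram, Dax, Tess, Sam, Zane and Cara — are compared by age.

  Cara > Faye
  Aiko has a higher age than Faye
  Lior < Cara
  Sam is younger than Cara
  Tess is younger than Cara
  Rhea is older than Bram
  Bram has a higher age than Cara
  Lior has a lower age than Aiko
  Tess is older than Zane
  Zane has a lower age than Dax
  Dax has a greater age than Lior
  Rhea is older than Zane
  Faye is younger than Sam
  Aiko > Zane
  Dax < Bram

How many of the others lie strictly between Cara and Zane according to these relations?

Chaining upward from Zane reaches: Tess, Dax, Aiko, Bram, Rhea.
Chaining downward from Cara reaches: Faye, Lior, Sam, Tess.
Strictly between Zane and Cara are those in both lists: Tess — 1 element.

1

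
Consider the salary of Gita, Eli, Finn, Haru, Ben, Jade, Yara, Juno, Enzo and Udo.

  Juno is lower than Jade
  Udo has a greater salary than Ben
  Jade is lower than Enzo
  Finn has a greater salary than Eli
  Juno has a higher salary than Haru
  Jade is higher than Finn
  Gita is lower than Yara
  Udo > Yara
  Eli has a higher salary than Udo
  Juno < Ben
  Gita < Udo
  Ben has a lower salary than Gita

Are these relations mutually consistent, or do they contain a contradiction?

The single ordering Haru < Juno < Ben < Gita < Yara < Udo < Eli < Finn < Jade < Enzo satisfies every listed relation, so no contradiction arises.

consistent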